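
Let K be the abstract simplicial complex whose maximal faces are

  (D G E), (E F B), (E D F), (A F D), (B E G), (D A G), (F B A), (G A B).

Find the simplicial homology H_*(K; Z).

H_0 ≅ Z,  H_1 = 0,  H_2 ≅ Z.

Take the total order A < B < D < E < F < G on the vertex set. Then K (dimension 2) consists of the simplices:

  0-simplices (6): A, B, D, E, F, G
  1-simplices (12): AB, AD, AF, AG, BE, BF, BG, DE, DF, DG, EF, EG
  2-simplices (8): ABF, ABG, ADF, ADG, BEF, BEG, DEF, DEG

Hence C_0 ≅ Z^6, C_1 ≅ Z^12, C_2 ≅ Z^8.

The boundary map ∂_1: C_1 → C_0 sends each edge [p,q] (with p < q) to q − p. For instance
  ∂DE = E − D.
As a 6×12 matrix over Z this has rank 5, with invariant factors (1,1,1,1,1).

∂_2: C_2 → C_1 sends each 2-simplex [p,q,r] to [q,r] − [p,r] + [p,q]. For instance
  ∂DEG = EG − DG + DE,
  ∂BEF = EF − BF + BE.
The resulting 12×8 matrix has rank 7, and its Smith normal form has invariant factors (1,1,1,1,1,1,1).

Now H_k = ker ∂_k / im ∂_{k+1}, so:

  H_0: rank C_0 − rank ∂_1 = 6 − 5 = 1, and the invariant factors of ∂_1 are all 1, so H_0 ≅ Z.
  H_1: rank ker ∂_1 − rank ∂_2 = (12 − 5) − 7 = 0, and the invariant factors of ∂_2 are all 1, so H_1 ≅ 0.
  H_2: rank ker ∂_2 − rank ∂_3 = (8 − 7) − 0 = 1, and there is no ∂_3, so H_2 ≅ Z.

As a check, the Euler characteristic is 6 − 12 + 8 = 2, which agrees with 1 − 0 + 1 = 2.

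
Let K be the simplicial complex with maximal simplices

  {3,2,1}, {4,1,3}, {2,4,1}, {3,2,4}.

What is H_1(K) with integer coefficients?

H_1 ≅ 0.

Take the total order 1 < 2 < 3 < 4 on the vertex set. Then K (dimension 2) consists of the simplices:

  0-simplices (4): [1], [2], [3], [4]
  1-simplices (6): [1,2], [1,3], [1,4], [2,3], [2,4], [3,4]
  2-simplices (4): [1,2,3], [1,2,4], [1,3,4], [2,3,4]

giving chain groups C_0 ≅ Z^4, C_1 ≅ Z^6, C_2 ≅ Z^4.

The boundary map ∂_1: C_1 → C_0 maps an edge to its endpoints' difference, ∂[p,q] = q − p. For instance
  ∂[3,4] = [4] − [3].
The resulting 4×6 matrix has rank 3, and its Smith normal form has invariant factors (1,1,1).

∂_2: C_2 → C_1 acts by ∂[p,q,r] = [q,r] − [p,r] + [p,q]. For instance
  ∂[1,2,4] = [2,4] − [1,4] + [1,2],
  ∂[2,3,4] = [3,4] − [2,4] + [2,3].
The resulting 6×4 matrix has rank 3, and its Smith normal form has invariant factors (1,1,1).

Now H_k = ker ∂_k / im ∂_{k+1}, so:

  H_1: rank ker ∂_1 − rank ∂_2 = (6 − 3) − 3 = 0, and the invariant factors of ∂_2 are all 1, so H_1 ≅ 0.

(K is a triangulation of the 2-sphere S^2.)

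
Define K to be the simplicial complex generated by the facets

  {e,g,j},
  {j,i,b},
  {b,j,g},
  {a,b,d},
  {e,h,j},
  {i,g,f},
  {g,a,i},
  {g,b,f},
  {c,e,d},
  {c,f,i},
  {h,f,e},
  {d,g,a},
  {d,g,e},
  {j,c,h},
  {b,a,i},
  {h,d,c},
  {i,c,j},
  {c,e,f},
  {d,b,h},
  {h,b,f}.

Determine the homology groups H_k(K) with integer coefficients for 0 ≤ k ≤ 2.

H_0 ≅ Z,  H_1 ≅ Z × Z/2,  H_2 = 0.

Take the total order a < b < c < d < e < f < g < h < i < j on the vertex set. Then K (dimension 2) consists of the simplices:

  0-simplices (10): a, b, c, d, e, f, g, h, i, j
  1-simplices (30): ab, ad, ag, ai, bd, bf, bg, bh, bi, bj, cd, ce, cf, ch, ci, cj, de, dg, dh, ef, eg, eh, ej, fg, fh, fi, gi, gj, hj, ij
  2-simplices (20): abd, abi, adg, agi, bdh, bfg, bfh, bgj, bij, cde, cdh, cef, cfi, chj, cij, deg, efh, egj, ehj, fgi

Hence C_0 ≅ Z^10, C_1 ≅ Z^30, C_2 ≅ Z^20.

Boundary ∂_1: C_1 → C_0 sends each edge [p,q] (with p < q) to q − p.
This gives a 10×30 integer matrix of rank 9; reducing to Smith normal form yields diagonal entries (1,1,1,1,1,1,1,1,1).

The boundary map ∂_2: C_2 → C_1 acts by ∂[p,q,r] = [q,r] − [p,r] + [p,q]. For instance
  ∂bfg = fg − bg + bf,
  ∂cfi = fi − ci + cf.
The resulting 30×20 matrix has rank 20, and its Smith normal form has invariant factors (1,1,1,1,1,1,1,1,1,1,1,1,1,1,1,1,1,1,1,2).

Now H_k = ker ∂_k / im ∂_{k+1}, so:

  H_0: rank C_0 − rank ∂_1 = 10 − 9 = 1, and the invariant factors of ∂_1 are all 1, so H_0 = Z.
  H_1: rank ker ∂_1 − rank ∂_2 = (30 − 9) − 20 = 1, and ∂_2 has invariant factor 2 > 1, so H_1 = Z × Z/2.
  H_2: rank ker ∂_2 − rank ∂_3 = (20 − 20) − 0 = 0, and there is no ∂_3, so H_2 = 0.

(K is a triangulation of the Klein bottle.)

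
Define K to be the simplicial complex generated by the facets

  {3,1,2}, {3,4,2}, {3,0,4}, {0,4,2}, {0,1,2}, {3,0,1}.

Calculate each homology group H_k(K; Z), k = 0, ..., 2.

H_0 = Z,  H_1 = 0,  H_2 = Z.

Take the total order 0 < 1 < 2 < 3 < 4 on the vertex set. Then K (dimension 2) consists of the simplices:

  0-simplices (5): [0], [1], [2], [3], [4]
  1-simplices (9): [0,1], [0,2], [0,3], [0,4], [1,2], [1,3], [2,3], [2,4], [3,4]
  2-simplices (6): [0,1,2], [0,1,3], [0,2,4], [0,3,4], [1,2,3], [2,3,4]

so the chain groups are C_0 ≅ Z^5, C_1 ≅ Z^9, C_2 ≅ Z^6.

Boundary ∂_1: C_1 → C_0 maps an edge to its endpoints' difference, ∂[p,q] = q − p. For instance
  ∂[1,2] = [2] − [1].
This gives a 5×9 integer matrix of rank 4; reducing to Smith normal form yields diagonal entries (1,1,1,1).

Boundary ∂_2: C_2 → C_1 acts by ∂[p,q,r] = [q,r] − [p,r] + [p,q]. For instance
  ∂[2,3,4] = [3,4] − [2,4] + [2,3],
  ∂[0,3,4] = [3,4] − [0,4] + [0,3].
This gives a 9×6 integer matrix of rank 5; reducing to Smith normal form yields diagonal entries (1,1,1,1,1).

Reading off H_k = ker ∂_k / im ∂_{k+1}:

  H_0: rank C_0 − rank ∂_1 = 5 − 4 = 1, and the invariant factors of ∂_1 are all 1, so H_0 ≅ Z.
  H_1: rank ker ∂_1 − rank ∂_2 = (9 − 4) − 5 = 0, and the invariant factors of ∂_2 are all 1, so H_1 ≅ 0.
  H_2: rank ker ∂_2 − rank ∂_3 = (6 − 5) − 0 = 1, and there is no ∂_3, so H_2 ≅ Z.

As a check, the Euler characteristic is 5 − 9 + 6 = 2, which agrees with 1 − 0 + 1 = 2.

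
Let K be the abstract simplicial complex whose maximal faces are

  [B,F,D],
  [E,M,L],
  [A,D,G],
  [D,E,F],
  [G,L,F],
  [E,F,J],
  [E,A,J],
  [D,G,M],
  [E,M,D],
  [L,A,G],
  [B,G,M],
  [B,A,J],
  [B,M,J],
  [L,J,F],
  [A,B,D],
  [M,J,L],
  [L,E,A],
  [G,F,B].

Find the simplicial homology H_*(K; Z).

H_0 ≅ Z,  H_1 ≅ Z ⊕ Z_2,  H_2 = 0.

We work with the vertex ordering A < B < D < E < F < G < J < L < M. The simplices of K, each written with vertices in increasing order, are:

  0-simplices (9): A, B, D, E, F, G, J, L, M
  1-simplices (27): AB, AD, AE, AG, AJ, AL, BD, BF, BG, BJ, BM, DE, DF, DG, DM, EF, EJ, EL, EM, FG, FJ, FL, GL, GM, JL, JM, LM
  2-simplices (18): ABD, ABJ, ADG, AEJ, AEL, AGL, BDF, BFG, BGM, BJM, DEF, DEM, DGM, EFJ, ELM, FGL, FJL, JLM

giving chain groups C_0 ≅ Z^9, C_1 ≅ Z^27, C_2 ≅ Z^18.

The boundary map ∂_1: C_1 → C_0 maps an edge to its endpoints' difference, ∂[p,q] = q − p. For instance
  ∂BD = D − B.
The 9×27 boundary matrix has rank 8 and Smith normal form diag(1,1,1,1,1,1,1,1).

The boundary map ∂_2: C_2 → C_1 maps a triangle to the signed sum of its edges. For instance
  ∂AEJ = EJ − AJ + AE,
  ∂ABD = BD − AD + AB.
As a 27×18 matrix over Z this has rank 18, with invariant factors (1,1,1,1,1,1,1,1,1,1,1,1,1,1,1,1,1,2).

From H_k ≅ ker(∂_k) / im(∂_{k+1}) we obtain:

  H_0: rank C_0 − rank ∂_1 = 9 − 8 = 1, and the invariant factors of ∂_1 are all 1, so H_0 ≅ Z.
  H_1: rank ker ∂_1 − rank ∂_2 = (27 − 8) − 18 = 1, and ∂_2 has invariant factor 2 > 1, so H_1 ≅ Z ⊕ Z_2.
  H_2: rank ker ∂_2 − rank ∂_3 = (18 − 18) − 0 = 0, and there is no ∂_3, so H_2 ≅ 0.

As a check, the Euler characteristic is 9 − 27 + 18 = 0, which agrees with 1 − 1 + 0 = 0.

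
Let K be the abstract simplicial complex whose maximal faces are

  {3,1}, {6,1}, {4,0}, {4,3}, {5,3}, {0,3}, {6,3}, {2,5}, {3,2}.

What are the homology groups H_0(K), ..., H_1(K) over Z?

H_0 ≅ Z,  H_1 ≅ Z^3.

Fix the vertex order 0 < 1 < 2 < 3 < 4 < 5 < 6 and write every simplex with vertices in increasing order. Then dim K = 1 and the simplices of K are:

  0-simplices (7): [0], [1], [2], [3], [4], [5], [6]
  1-simplices (9): [0,3], [0,4], [1,3], [1,6], [2,3], [2,5], [3,4], [3,5], [3,6]

giving chain groups C_0 ≅ Z^7, C_1 ≅ Z^9.

Boundary ∂_1: C_1 → C_0 sends each edge [p,q] (with p < q) to q − p. For instance
  ∂[1,3] = [3] − [1].
The 7×9 boundary matrix has rank 6 and Smith normal form diag(1,1,1,1,1,1).

Computing H_k = (kernel of ∂_k) / (image of ∂_{k+1}):

  H_0: rank C_0 − rank ∂_1 = 7 − 6 = 1, and the invariant factors of ∂_1 are all 1, so H_0 = Z.
  H_1: rank ker ∂_1 − rank ∂_2 = (9 − 6) − 0 = 3, and there is no ∂_2, so H_1 = Z^3.

(K is a triangulation of a wedge of 3 circles.)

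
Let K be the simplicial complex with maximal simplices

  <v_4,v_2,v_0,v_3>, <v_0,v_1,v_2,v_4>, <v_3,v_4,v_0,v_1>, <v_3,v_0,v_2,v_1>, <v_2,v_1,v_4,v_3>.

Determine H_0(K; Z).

Take the total order v_0 < v_1 < v_2 < v_3 < v_4 on the vertex set. Then K (dimension 3) consists of the simplices:

  0-simplices (5): [v_0], [v_1], [v_2], [v_3], [v_4]
  1-simplices (10): [v_0,v_1], [v_0,v_2], [v_0,v_3], [v_0,v_4], [v_1,v_2], [v_1,v_3], [v_1,v_4], [v_2,v_3], [v_2,v_4], [v_3,v_4]
  2-simplices (10): [v_0,v_1,v_2], [v_0,v_1,v_3], [v_0,v_1,v_4], [v_0,v_2,v_3], [v_0,v_2,v_4], [v_0,v_3,v_4], [v_1,v_2,v_3], [v_1,v_2,v_4], [v_1,v_3,v_4], [v_2,v_3,v_4]
  3-simplices (5): [v_0,v_1,v_2,v_3], [v_0,v_1,v_2,v_4], [v_0,v_1,v_3,v_4], [v_0,v_2,v_3,v_4], [v_1,v_2,v_3,v_4]

giving chain groups C_0 ≅ Z^5, C_1 ≅ Z^10, C_2 ≅ Z^10, C_3 ≅ Z^5.

∂_1: C_1 → C_0 maps an edge to its endpoints' difference, ∂[p,q] = q − p. For instance
  ∂[v_0,v_2] = [v_2] − [v_0].
As a 5×10 matrix over Z this has rank 4, with invariant factors (1,1,1,1).

Boundary ∂_2: C_2 → C_1 sends each 2-simplex [p,q,r] to [q,r] − [p,r] + [p,q]. For instance
  ∂[v_0,v_1,v_3] = [v_1,v_3] − [v_0,v_3] + [v_0,v_1],
  ∂[v_1,v_2,v_4] = [v_2,v_4] − [v_1,v_4] + [v_1,v_2].
This gives a 10×10 integer matrix of rank 6; reducing to Smith normal form yields diagonal entries (1,1,1,1,1,1).

∂_3: C_3 → C_2 sends each 3-simplex σ to the alternating sum Σ_i (−1)^i (σ with its i-th vertex removed). For instance
  ∂[v_0,v_1,v_2,v_4] = [v_1,v_2,v_4] − [v_0,v_2,v_4] + [v_0,v_1,v_4] − [v_0,v_1,v_2],
  ∂[v_0,v_2,v_3,v_4] = [v_2,v_3,v_4] − [v_0,v_3,v_4] + [v_0,v_2,v_4] − [v_0,v_2,v_3].
As a 10×5 matrix over Z this has rank 4, with invariant factors (1,1,1,1).

Computing H_k = (kernel of ∂_k) / (image of ∂_{k+1}):

  H_0: rank C_0 − rank ∂_1 = 5 − 4 = 1, and the invariant factors of ∂_1 are all 1, so H_0 ≅ Z.

(K is a triangulation of the 3-sphere S^3.)

H_0 = Z.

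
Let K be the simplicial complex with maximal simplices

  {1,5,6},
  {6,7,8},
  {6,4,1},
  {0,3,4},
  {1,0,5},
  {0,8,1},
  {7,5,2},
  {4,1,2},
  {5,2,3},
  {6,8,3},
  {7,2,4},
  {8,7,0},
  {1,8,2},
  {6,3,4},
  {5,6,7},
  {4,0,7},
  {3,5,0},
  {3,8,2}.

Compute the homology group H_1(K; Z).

Take the total order 0 < 1 < 2 < 3 < 4 < 5 < 6 < 7 < 8 on the vertex set. Then K (dimension 2) consists of the simplices:

  0-simplices (9): [0], [1], [2], [3], [4], [5], [6], [7], [8]
  1-simplices (27): (27 of them)
  2-simplices (18): [0,1,5], [0,1,8], [0,3,4], [0,3,5], [0,4,7], [0,7,8], [1,2,4], [1,2,8], [1,4,6], [1,5,6], [2,3,5], [2,3,8], [2,4,7], [2,5,7], [3,4,6], [3,6,8], [5,6,7], [6,7,8]

Hence C_0 ≅ Z^9, C_1 ≅ Z^27, C_2 ≅ Z^18.

The boundary map ∂_1: C_1 → C_0 sends each edge [p,q] (with p < q) to q − p. For instance
  ∂[0,3] = [3] − [0].
The resulting 9×27 matrix has rank 8, and its Smith normal form has invariant factors (1,1,1,1,1,1,1,1).

∂_2: C_2 → C_1 sends each 2-simplex [p,q,r] to [q,r] − [p,r] + [p,q]. For instance
  ∂[2,3,5] = [3,5] − [2,5] + [2,3],
  ∂[2,3,8] = [3,8] − [2,8] + [2,3].
This gives a 27×18 integer matrix of rank 17; reducing to Smith normal form yields diagonal entries (1,1,1,1,1,1,1,1,1,1,1,1,1,1,1,1,1).

From H_k ≅ ker(∂_k) / im(∂_{k+1}) we obtain:

  H_1: rank ker ∂_1 − rank ∂_2 = (27 − 8) − 17 = 2, and the invariant factors of ∂_2 are all 1, so H_1 ≅ Z^2.

H_1 = Z^2.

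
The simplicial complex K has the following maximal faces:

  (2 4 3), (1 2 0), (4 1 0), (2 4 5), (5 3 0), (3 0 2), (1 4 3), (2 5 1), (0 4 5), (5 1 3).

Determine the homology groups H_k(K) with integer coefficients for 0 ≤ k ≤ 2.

We work with the vertex ordering 0 < 1 < 2 < 3 < 4 < 5. The simplices of K, each written with vertices in increasing order, are:

  0-simplices (6): [0], [1], [2], [3], [4], [5]
  1-simplices (15): [0,1], [0,2], [0,3], [0,4], [0,5], [1,2], [1,3], [1,4], [1,5], [2,3], [2,4], [2,5], [3,4], [3,5], [4,5]
  2-simplices (10): [0,1,2], [0,1,4], [0,2,3], [0,3,5], [0,4,5], [1,2,5], [1,3,4], [1,3,5], [2,3,4], [2,4,5]

so the chain groups are C_0 ≅ Z^6, C_1 ≅ Z^15, C_2 ≅ Z^10.

∂_1: C_1 → C_0 is given by ∂[p,q] = [q] − [p]. For instance
  ∂[0,2] = [2] − [0].
The 6×15 boundary matrix has rank 5 and Smith normal form diag(1,1,1,1,1).

Boundary ∂_2: C_2 → C_1 maps a triangle to the signed sum of its edges. For instance
  ∂[0,1,4] = [1,4] − [0,4] + [0,1],
  ∂[1,3,5] = [3,5] − [1,5] + [1,3].
The resulting 15×10 matrix has rank 10, and its Smith normal form has invariant factors (1,1,1,1,1,1,1,1,1,2).

From H_k ≅ ker(∂_k) / im(∂_{k+1}) we obtain:

  H_0: rank C_0 − rank ∂_1 = 6 − 5 = 1, and the invariant factors of ∂_1 are all 1, so H_0 = Z.
  H_1: rank ker ∂_1 − rank ∂_2 = (15 − 5) − 10 = 0, and ∂_2 has invariant factor 2 > 1, so H_1 = Z/2.
  H_2: rank ker ∂_2 − rank ∂_3 = (10 − 10) − 0 = 0, and there is no ∂_3, so H_2 = 0.

H_0 = Z,  H_1 = Z/2,  H_2 = 0.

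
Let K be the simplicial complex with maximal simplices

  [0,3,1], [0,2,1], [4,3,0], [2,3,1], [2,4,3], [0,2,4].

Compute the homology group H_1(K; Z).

Order the vertices as 0 < 1 < 2 < 3 < 4. Listing each simplex with vertices in this order, K has dimension 2 with simplices:

  0-simplices (5): [0], [1], [2], [3], [4]
  1-simplices (9): [0,1], [0,2], [0,3], [0,4], [1,2], [1,3], [2,3], [2,4], [3,4]
  2-simplices (6): [0,1,2], [0,1,3], [0,2,4], [0,3,4], [1,2,3], [2,3,4]

giving chain groups C_0 ≅ Z^5, C_1 ≅ Z^9, C_2 ≅ Z^6.

Boundary ∂_1: C_1 → C_0 is given by ∂[p,q] = [q] − [p].
This gives a 5×9 integer matrix of rank 4; reducing to Smith normal form yields diagonal entries (1,1,1,1).

Boundary ∂_2: C_2 → C_1 acts by ∂[p,q,r] = [q,r] − [p,r] + [p,q]. For instance
  ∂[1,2,3] = [2,3] − [1,3] + [1,2],
  ∂[2,3,4] = [3,4] − [2,4] + [2,3].
The 9×6 boundary matrix has rank 5 and Smith normal form diag(1,1,1,1,1).

From H_k ≅ ker(∂_k) / im(∂_{k+1}) we obtain:

  H_1: rank ker ∂_1 − rank ∂_2 = (9 − 4) − 5 = 0, and the invariant factors of ∂_2 are all 1, so H_1 = 0.

(K is a triangulation of the 2-sphere S^2.)

H_1 = 0.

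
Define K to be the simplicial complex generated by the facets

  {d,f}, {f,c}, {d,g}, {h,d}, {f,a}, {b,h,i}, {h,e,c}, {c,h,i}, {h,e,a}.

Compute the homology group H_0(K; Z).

H_0 ≅ Z.

We work with the vertex ordering a < b < c < d < e < f < g < h < i. The simplices of K, each written with vertices in increasing order, are:

  0-simplices (9): a, b, c, d, e, f, g, h, i
  1-simplices (14): ae, af, ah, bh, bi, ce, cf, ch, ci, df, dg, dh, eh, hi
  2-simplices (4): aeh, bhi, ceh, chi

Hence C_0 ≅ Z^9, C_1 ≅ Z^14, C_2 ≅ Z^4.

Boundary ∂_1: C_1 → C_0 sends each edge [p,q] (with p < q) to q − p. For instance
  ∂ci = i − c.
The 9×14 boundary matrix has rank 8 and Smith normal form diag(1,1,1,1,1,1,1,1).

∂_2: C_2 → C_1 acts by ∂[p,q,r] = [q,r] − [p,r] + [p,q]. For instance
  ∂chi = hi − ci + ch,
  ∂aeh = eh − ah + ae.
The 14×4 boundary matrix has rank 4 and Smith normal form diag(1,1,1,1).

Reading off H_k = ker ∂_k / im ∂_{k+1}:

  H_0: rank C_0 − rank ∂_1 = 9 − 8 = 1, and the invariant factors of ∂_1 are all 1, so H_0 ≅ Z.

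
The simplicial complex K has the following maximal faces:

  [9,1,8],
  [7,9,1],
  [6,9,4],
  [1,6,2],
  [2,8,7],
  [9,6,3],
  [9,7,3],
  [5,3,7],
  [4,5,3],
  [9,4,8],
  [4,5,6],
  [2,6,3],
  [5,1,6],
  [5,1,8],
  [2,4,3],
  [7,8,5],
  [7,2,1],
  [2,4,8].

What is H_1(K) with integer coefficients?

H_1 = Z × Z/2.

Take the total order 1 < 2 < 3 < 4 < 5 < 6 < 7 < 8 < 9 on the vertex set. Then K (dimension 2) consists of the simplices:

  0-simplices (9): [1], [2], [3], [4], [5], [6], [7], [8], [9]
  1-simplices (27): (27 of them)
  2-simplices (18): [1,2,6], [1,2,7], [1,5,6], [1,5,8], [1,7,9], [1,8,9], [2,3,4], [2,3,6], [2,4,8], [2,7,8], [3,4,5], [3,5,7], [3,6,9], [3,7,9], [4,5,6], [4,6,9], [4,8,9], [5,7,8]

giving chain groups C_0 ≅ Z^9, C_1 ≅ Z^27, C_2 ≅ Z^18.

The boundary map ∂_1: C_1 → C_0 maps an edge to its endpoints' difference, ∂[p,q] = q − p. For instance
  ∂[1,7] = [7] − [1].
This gives a 9×27 integer matrix of rank 8; reducing to Smith normal form yields diagonal entries (1,1,1,1,1,1,1,1).

∂_2: C_2 → C_1 acts by ∂[p,q,r] = [q,r] − [p,r] + [p,q]. For instance
  ∂[4,5,6] = [5,6] − [4,6] + [4,5],
  ∂[4,8,9] = [8,9] − [4,9] + [4,8].
The 27×18 boundary matrix has rank 18 and Smith normal form diag(1,1,1,1,1,1,1,1,1,1,1,1,1,1,1,1,1,2).

Now H_k = ker ∂_k / im ∂_{k+1}, so:

  H_1: rank ker ∂_1 − rank ∂_2 = (27 − 8) − 18 = 1, and ∂_2 has invariant factor 2 > 1, so H_1 ≅ Z × Z/2.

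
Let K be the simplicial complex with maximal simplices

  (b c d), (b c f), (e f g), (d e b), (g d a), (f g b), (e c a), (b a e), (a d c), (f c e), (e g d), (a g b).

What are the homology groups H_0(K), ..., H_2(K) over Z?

H_0 ≅ Z,  H_1 ≅ Z/2,  H_2 = 0.

K has 7 vertices, 18 edges, 12 triangles.
rank ∂_0 = 0, rank ∂_1 = 6 ⇒ b_0 = 7 − 0 − 6 = 1; all invariant factors of ∂_1 are 1 so no torsion. So H_0 ≅ Z.
rank ∂_1 = 6, rank ∂_2 = 12 ⇒ b_1 = 18 − 6 − 12 = 0; ∂_2 has invariant factor(s) [2] giving torsion. So H_1 ≅ Z/2.
rank ∂_2 = 12, rank ∂_3 = 0 ⇒ b_2 = 12 − 12 − 0 = 0. So H_2 ≅ 0.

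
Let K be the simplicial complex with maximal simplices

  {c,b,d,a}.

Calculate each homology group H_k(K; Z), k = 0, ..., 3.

H_0 ≅ Z,  H_1 = 0,  H_2 = 0,  H_3 = 0.

Fix the vertex order a < b < c < d and write every simplex with vertices in increasing order. Then dim K = 3 and the simplices of K are:

  0-simplices (4): a, b, c, d
  1-simplices (6): ab, ac, ad, bc, bd, cd
  2-simplices (4): abc, abd, acd, bcd
  3-simplices (1): abcd

giving chain groups C_0 ≅ Z^4, C_1 ≅ Z^6, C_2 ≅ Z^4, C_3 ≅ Z^1.

∂_1: C_1 → C_0 maps an edge to its endpoints' difference, ∂[p,q] = q − p. For instance
  ∂ab = b − a.
This gives a 4×6 integer matrix of rank 3; reducing to Smith normal form yields diagonal entries (1,1,1).

The boundary map ∂_2: C_2 → C_1 maps a triangle to the signed sum of its edges. For instance
  ∂acd = cd − ad + ac,
  ∂abc = bc − ac + ab.
As a 6×4 matrix over Z this has rank 3, with invariant factors (1,1,1).

∂_3: C_3 → C_2 sends each 3-simplex σ to the alternating sum Σ_i (−1)^i (σ with its i-th vertex removed). For instance
  ∂abcd = bcd − acd + abd − abc.
The resulting 4×1 matrix has rank 1, and its Smith normal form has invariant factors (1).

Now H_k = ker ∂_k / im ∂_{k+1}, so:

  H_0: rank C_0 − rank ∂_1 = 4 − 3 = 1, and the invariant factors of ∂_1 are all 1, so H_0 ≅ Z.
  H_1: rank ker ∂_1 − rank ∂_2 = (6 − 3) − 3 = 0, and the invariant factors of ∂_2 are all 1, so H_1 ≅ 0.
  H_2: rank ker ∂_2 − rank ∂_3 = (4 − 3) − 1 = 0, and the invariant factors of ∂_3 are all 1, so H_2 ≅ 0.
  H_3: rank ker ∂_3 − rank ∂_4 = (1 − 1) − 0 = 0, and there is no ∂_4, so H_3 ≅ 0.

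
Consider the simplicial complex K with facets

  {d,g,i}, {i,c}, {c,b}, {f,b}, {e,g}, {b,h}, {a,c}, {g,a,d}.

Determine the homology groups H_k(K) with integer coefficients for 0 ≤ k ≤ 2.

Take the total order a < b < c < d < e < f < g < h < i on the vertex set. Then K (dimension 2) consists of the simplices:

  0-simplices (9): a, b, c, d, e, f, g, h, i
  1-simplices (11): ac, ad, ag, bc, bf, bh, ci, dg, di, eg, gi
  2-simplices (2): adg, dgi

Hence C_0 ≅ Z^9, C_1 ≅ Z^11, C_2 ≅ Z^2.

The boundary map ∂_1: C_1 → C_0 is given by ∂[p,q] = [q] − [p]. For instance
  ∂di = i − d.
This gives a 9×11 integer matrix of rank 8; reducing to Smith normal form yields diagonal entries (1,1,1,1,1,1,1,1).

Boundary ∂_2: C_2 → C_1 sends each 2-simplex [p,q,r] to [q,r] − [p,r] + [p,q]. For instance
  ∂dgi = gi − di + dg,
  ∂adg = dg − ag + ad.
This gives a 11×2 integer matrix of rank 2; reducing to Smith normal form yields diagonal entries (1,1).

Now H_k = ker ∂_k / im ∂_{k+1}, so:

  H_0: rank C_0 − rank ∂_1 = 9 − 8 = 1, and the invariant factors of ∂_1 are all 1, so H_0 = Z.
  H_1: rank ker ∂_1 − rank ∂_2 = (11 − 8) − 2 = 1, and the invariant factors of ∂_2 are all 1, so H_1 = Z.
  H_2: rank ker ∂_2 − rank ∂_3 = (2 − 2) − 0 = 0, and there is no ∂_3, so H_2 = 0.

As a check, the Euler characteristic is 9 − 11 + 2 = 0, which agrees with 1 − 1 + 0 = 0.

H_0 ≅ Z,  H_1 ≅ Z,  H_2 = 0.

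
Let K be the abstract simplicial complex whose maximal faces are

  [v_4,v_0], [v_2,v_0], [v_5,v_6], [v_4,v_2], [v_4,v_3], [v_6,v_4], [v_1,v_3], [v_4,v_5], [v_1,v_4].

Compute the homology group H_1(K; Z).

K has 7 vertices, 9 edges.
rank ∂_1 = 6, rank ∂_2 = 0 ⇒ b_1 = 9 − 6 − 0 = 3. So H_1 ≅ Z^3.

H_1 ≅ Z^3.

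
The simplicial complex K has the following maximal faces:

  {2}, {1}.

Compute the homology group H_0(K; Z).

Take the total order 1 < 2 on the vertex set. Then K (dimension 0) consists of the simplices:

  0-simplices (2): [1], [2]

so the chain groups are C_0 ≅ Z^2.

Computing H_k = (kernel of ∂_k) / (image of ∂_{k+1}):

  H_0: rank C_0 − rank ∂_1 = 2 − 0 = 2, and there is no ∂_1, so H_0 = Z^2.

H_0 ≅ Z^2.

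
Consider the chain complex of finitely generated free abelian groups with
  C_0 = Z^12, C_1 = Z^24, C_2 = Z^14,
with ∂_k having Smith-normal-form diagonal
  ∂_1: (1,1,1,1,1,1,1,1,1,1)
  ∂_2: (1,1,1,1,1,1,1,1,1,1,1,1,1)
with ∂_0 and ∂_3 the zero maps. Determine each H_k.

H_0: b_0 = 12 − 0 − 10 = 2; torsion from ∂_1 factors > 1: none. So H_0 ≅ Z^2.
H_1: b_1 = 24 − 10 − 13 = 1; torsion from ∂_2 factors > 1: none. So H_1 ≅ Z.
H_2: b_2 = 14 − 13 − 0 = 1; torsion from ∂_3 factors > 1: none. So H_2 ≅ Z.

H_0 ≅ Z^2,  H_1 ≅ Z,  H_2 ≅ Z.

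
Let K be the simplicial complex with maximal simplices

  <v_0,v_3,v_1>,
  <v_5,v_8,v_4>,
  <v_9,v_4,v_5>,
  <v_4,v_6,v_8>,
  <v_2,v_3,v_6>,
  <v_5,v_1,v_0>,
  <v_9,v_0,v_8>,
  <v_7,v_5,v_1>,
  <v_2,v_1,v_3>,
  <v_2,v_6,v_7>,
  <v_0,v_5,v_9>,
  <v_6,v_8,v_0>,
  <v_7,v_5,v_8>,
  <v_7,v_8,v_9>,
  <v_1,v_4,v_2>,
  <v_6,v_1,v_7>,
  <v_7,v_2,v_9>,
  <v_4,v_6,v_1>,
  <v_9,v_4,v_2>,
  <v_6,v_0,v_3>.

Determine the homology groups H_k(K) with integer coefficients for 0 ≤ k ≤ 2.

We work with the vertex ordering v_0 < v_1 < v_2 < v_3 < v_4 < v_5 < v_6 < v_7 < v_8 < v_9. The simplices of K, each written with vertices in increasing order, are:

  0-simplices (10): [v_0], [v_1], [v_2], [v_3], [v_4], [v_5], [v_6], [v_7], [v_8], [v_9]
  1-simplices (30): (30 of them)
  2-simplices (20): (20 of them)

Hence C_0 ≅ Z^10, C_1 ≅ Z^30, C_2 ≅ Z^20.

Boundary ∂_1: C_1 → C_0 is given by ∂[p,q] = [q] − [p]. For instance
  ∂[v_0,v_1] = [v_1] − [v_0].
This gives a 10×30 integer matrix of rank 9; reducing to Smith normal form yields diagonal entries (1,1,1,1,1,1,1,1,1).

The boundary map ∂_2: C_2 → C_1 sends each 2-simplex [p,q,r] to [q,r] − [p,r] + [p,q]. For instance
  ∂[v_1,v_2,v_3] = [v_2,v_3] − [v_1,v_3] + [v_1,v_2],
  ∂[v_1,v_5,v_7] = [v_5,v_7] − [v_1,v_7] + [v_1,v_5].
The resulting 30×20 matrix has rank 20, and its Smith normal form has invariant factors (1,1,1,1,1,1,1,1,1,1,1,1,1,1,1,1,1,1,1,2).

Reading off H_k = ker ∂_k / im ∂_{k+1}:

  H_0: rank C_0 − rank ∂_1 = 10 − 9 = 1, and the invariant factors of ∂_1 are all 1, so H_0 ≅ Z.
  H_1: rank ker ∂_1 − rank ∂_2 = (30 − 9) − 20 = 1, and ∂_2 has invariant factor 2 > 1, so H_1 ≅ Z ⊕ Z/2Z.
  H_2: rank ker ∂_2 − rank ∂_3 = (20 − 20) − 0 = 0, and there is no ∂_3, so H_2 ≅ 0.

H_0 ≅ Z,  H_1 ≅ Z ⊕ Z/2Z,  H_2 = 0.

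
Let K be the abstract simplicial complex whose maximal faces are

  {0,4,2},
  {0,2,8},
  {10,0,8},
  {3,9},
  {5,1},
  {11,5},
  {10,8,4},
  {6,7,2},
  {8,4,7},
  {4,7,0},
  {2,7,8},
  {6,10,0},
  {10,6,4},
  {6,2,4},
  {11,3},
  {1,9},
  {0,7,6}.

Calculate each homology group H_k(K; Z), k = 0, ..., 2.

K has 12 vertices, 23 edges, 12 triangles.
rank ∂_0 = 0, rank ∂_1 = 10 ⇒ b_0 = 12 − 0 − 10 = 2; all invariant factors of ∂_1 are 1 so no torsion. So H_0 ≅ Z^2.
rank ∂_1 = 10, rank ∂_2 = 12 ⇒ b_1 = 23 − 10 − 12 = 1; ∂_2 has invariant factor(s) [2] giving torsion. So H_1 ≅ Z ⊕ Z/2Z.
rank ∂_2 = 12, rank ∂_3 = 0 ⇒ b_2 = 12 − 12 − 0 = 0. So H_2 ≅ 0.

H_0 ≅ Z^2,  H_1 ≅ Z ⊕ Z/2Z,  H_2 = 0.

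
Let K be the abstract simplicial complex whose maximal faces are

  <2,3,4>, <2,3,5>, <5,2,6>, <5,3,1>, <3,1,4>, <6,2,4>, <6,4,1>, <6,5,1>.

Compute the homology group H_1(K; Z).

Take the total order 1 < 2 < 3 < 4 < 5 < 6 on the vertex set. Then K (dimension 2) consists of the simplices:

  0-simplices (6): [1], [2], [3], [4], [5], [6]
  1-simplices (12): [1,3], [1,4], [1,5], [1,6], [2,3], [2,4], [2,5], [2,6], [3,4], [3,5], [4,6], [5,6]
  2-simplices (8): [1,3,4], [1,3,5], [1,4,6], [1,5,6], [2,3,4], [2,3,5], [2,4,6], [2,5,6]

Hence C_0 ≅ Z^6, C_1 ≅ Z^12, C_2 ≅ Z^8.

∂_1: C_1 → C_0 sends each edge [p,q] (with p < q) to q − p. For instance
  ∂[3,4] = [4] − [3].
The 6×12 boundary matrix has rank 5 and Smith normal form diag(1,1,1,1,1).

The boundary map ∂_2: C_2 → C_1 maps a triangle to the signed sum of its edges. For instance
  ∂[2,3,5] = [3,5] − [2,5] + [2,3],
  ∂[1,3,5] = [3,5] − [1,5] + [1,3].
The 12×8 boundary matrix has rank 7 and Smith normal form diag(1,1,1,1,1,1,1).

Now H_k = ker ∂_k / im ∂_{k+1}, so:

  H_1: rank ker ∂_1 − rank ∂_2 = (12 − 5) − 7 = 0, and the invariant factors of ∂_2 are all 1, so H_1 ≅ 0.

(K is a triangulation of the 2-sphere S^2.)

H_1 = 0.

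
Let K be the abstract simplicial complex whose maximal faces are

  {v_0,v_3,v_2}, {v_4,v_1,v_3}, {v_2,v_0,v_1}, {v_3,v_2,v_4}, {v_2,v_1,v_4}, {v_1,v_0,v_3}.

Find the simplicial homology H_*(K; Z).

Fix the vertex order v_0 < v_1 < v_2 < v_3 < v_4 and write every simplex with vertices in increasing order. Then dim K = 2 and the simplices of K are:

  0-simplices (5): [v_0], [v_1], [v_2], [v_3], [v_4]
  1-simplices (9): [v_0,v_1], [v_0,v_2], [v_0,v_3], [v_1,v_2], [v_1,v_3], [v_1,v_4], [v_2,v_3], [v_2,v_4], [v_3,v_4]
  2-simplices (6): [v_0,v_1,v_2], [v_0,v_1,v_3], [v_0,v_2,v_3], [v_1,v_2,v_4], [v_1,v_3,v_4], [v_2,v_3,v_4]

so the chain groups are C_0 ≅ Z^5, C_1 ≅ Z^9, C_2 ≅ Z^6.

∂_1: C_1 → C_0 maps an edge to its endpoints' difference, ∂[p,q] = q − p.
This gives a 5×9 integer matrix of rank 4; reducing to Smith normal form yields diagonal entries (1,1,1,1).

The boundary map ∂_2: C_2 → C_1 sends each 2-simplex [p,q,r] to [q,r] − [p,r] + [p,q]. For instance
  ∂[v_1,v_3,v_4] = [v_3,v_4] − [v_1,v_4] + [v_1,v_3],
  ∂[v_0,v_2,v_3] = [v_2,v_3] − [v_0,v_3] + [v_0,v_2].
As a 9×6 matrix over Z this has rank 5, with invariant factors (1,1,1,1,1).

Computing H_k = (kernel of ∂_k) / (image of ∂_{k+1}):

  H_0: rank C_0 − rank ∂_1 = 5 − 4 = 1, and the invariant factors of ∂_1 are all 1, so H_0 ≅ Z.
  H_1: rank ker ∂_1 − rank ∂_2 = (9 − 4) − 5 = 0, and the invariant factors of ∂_2 are all 1, so H_1 ≅ 0.
  H_2: rank ker ∂_2 − rank ∂_3 = (6 − 5) − 0 = 1, and there is no ∂_3, so H_2 ≅ Z.

H_0 ≅ Z,  H_1 = 0,  H_2 ≅ Z.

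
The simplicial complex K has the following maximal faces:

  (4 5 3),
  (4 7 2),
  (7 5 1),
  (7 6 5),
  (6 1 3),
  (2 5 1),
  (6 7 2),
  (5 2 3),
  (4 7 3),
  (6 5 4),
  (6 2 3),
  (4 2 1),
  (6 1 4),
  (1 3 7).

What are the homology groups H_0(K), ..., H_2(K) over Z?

H_0 ≅ Z,  H_1 ≅ Z^2,  H_2 ≅ Z.

Fix the vertex order 1 < 2 < 3 < 4 < 5 < 6 < 7 and write every simplex with vertices in increasing order. Then dim K = 2 and the simplices of K are:

  0-simplices (7): [1], [2], [3], [4], [5], [6], [7]
  1-simplices (21): [1,2], [1,3], [1,4], [1,5], [1,6], [1,7], [2,3], [2,4], [2,5], [2,6], [2,7], [3,4], [3,5], [3,6], [3,7], [4,5], [4,6], [4,7], [5,6], [5,7], [6,7]
  2-simplices (14): [1,2,4], [1,2,5], [1,3,6], [1,3,7], [1,4,6], [1,5,7], [2,3,5], [2,3,6], [2,4,7], [2,6,7], [3,4,5], [3,4,7], [4,5,6], [5,6,7]

so the chain groups are C_0 ≅ Z^7, C_1 ≅ Z^21, C_2 ≅ Z^14.

Boundary ∂_1: C_1 → C_0 sends each edge [p,q] (with p < q) to q − p. For instance
  ∂[1,4] = [4] − [1].
As a 7×21 matrix over Z this has rank 6, with invariant factors (1,1,1,1,1,1).

∂_2: C_2 → C_1 maps a triangle to the signed sum of its edges. For instance
  ∂[1,5,7] = [5,7] − [1,7] + [1,5],
  ∂[1,3,7] = [3,7] − [1,7] + [1,3].
This gives a 21×14 integer matrix of rank 13; reducing to Smith normal form yields diagonal entries (1,1,1,1,1,1,1,1,1,1,1,1,1).

From H_k ≅ ker(∂_k) / im(∂_{k+1}) we obtain:

  H_0: rank C_0 − rank ∂_1 = 7 − 6 = 1, and the invariant factors of ∂_1 are all 1, so H_0 = Z.
  H_1: rank ker ∂_1 − rank ∂_2 = (21 − 6) − 13 = 2, and the invariant factors of ∂_2 are all 1, so H_1 = Z^2.
  H_2: rank ker ∂_2 − rank ∂_3 = (14 − 13) − 0 = 1, and there is no ∂_3, so H_2 = Z.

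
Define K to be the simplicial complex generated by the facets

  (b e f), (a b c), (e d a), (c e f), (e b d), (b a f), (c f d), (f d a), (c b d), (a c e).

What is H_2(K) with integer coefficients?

H_2 = 0.

Order the vertices as a < b < c < d < e < f. Listing each simplex with vertices in this order, K has dimension 2 with simplices:

  0-simplices (6): a, b, c, d, e, f
  1-simplices (15): ab, ac, ad, ae, af, bc, bd, be, bf, cd, ce, cf, de, df, ef
  2-simplices (10): abc, abf, ace, ade, adf, bcd, bde, bef, cdf, cef

Hence C_0 ≅ Z^6, C_1 ≅ Z^15, C_2 ≅ Z^10.

The boundary map ∂_1: C_1 → C_0 maps an edge to its endpoints' difference, ∂[p,q] = q − p. For instance
  ∂ae = e − a.
As a 6×15 matrix over Z this has rank 5, with invariant factors (1,1,1,1,1).

Boundary ∂_2: C_2 → C_1 sends each 2-simplex [p,q,r] to [q,r] − [p,r] + [p,q]. For instance
  ∂bde = de − be + bd,
  ∂abf = bf − af + ab.
The 15×10 boundary matrix has rank 10 and Smith normal form diag(1,1,1,1,1,1,1,1,1,2).

Now H_k = ker ∂_k / im ∂_{k+1}, so:

  H_2: rank ker ∂_2 − rank ∂_3 = (10 − 10) − 0 = 0, and there is no ∂_3, so H_2 ≅ 0.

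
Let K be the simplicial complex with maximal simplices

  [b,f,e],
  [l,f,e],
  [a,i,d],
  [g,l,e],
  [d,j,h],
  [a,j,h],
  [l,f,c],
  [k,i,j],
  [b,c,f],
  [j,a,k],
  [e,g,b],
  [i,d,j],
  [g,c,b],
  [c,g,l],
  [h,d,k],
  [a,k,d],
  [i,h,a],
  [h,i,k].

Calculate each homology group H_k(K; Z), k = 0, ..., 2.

Fix the vertex order a < b < c < d < e < f < g < h < i < j < k < l and write every simplex with vertices in increasing order. Then dim K = 2 and the simplices of K are:

  0-simplices (12): a, b, c, d, e, f, g, h, i, j, k, l
  1-simplices (27): ad, ah, ai, aj, ak, bc, be, bf, bg, cf, cg, cl, dh, di, dj, dk, ef, eg, el, fl, gl, hi, hj, hk, ij, ik, jk
  2-simplices (18): adi, adk, ahi, ahj, ajk, bcf, bcg, bef, beg, cfl, cgl, dhj, dhk, dij, efl, egl, hik, ijk

giving chain groups C_0 ≅ Z^12, C_1 ≅ Z^27, C_2 ≅ Z^18.

∂_1: C_1 → C_0 is given by ∂[p,q] = [q] − [p].
As a 12×27 matrix over Z this has rank 10, with invariant factors (1,1,1,1,1,1,1,1,1,1).

∂_2: C_2 → C_1 acts by ∂[p,q,r] = [q,r] − [p,r] + [p,q]. For instance
  ∂bcg = cg − bg + bc,
  ∂dhk = hk − dk + dh.
The resulting 27×18 matrix has rank 17, and its Smith normal form has invariant factors (1,1,1,1,1,1,1,1,1,1,1,1,1,1,1,1,2).

Now H_k = ker ∂_k / im ∂_{k+1}, so:

  H_0: rank C_0 − rank ∂_1 = 12 − 10 = 2, and the invariant factors of ∂_1 are all 1, so H_0 = Z^2.
  H_1: rank ker ∂_1 − rank ∂_2 = (27 − 10) − 17 = 0, and ∂_2 has invariant factor 2 > 1, so H_1 = Z/2.
  H_2: rank ker ∂_2 − rank ∂_3 = (18 − 17) − 0 = 1, and there is no ∂_3, so H_2 = Z.

As a check, the Euler characteristic is 12 − 27 + 18 = 3, which agrees with 2 − 0 + 1 = 3.

H_0 ≅ Z^2,  H_1 ≅ Z/2,  H_2 ≅ Z.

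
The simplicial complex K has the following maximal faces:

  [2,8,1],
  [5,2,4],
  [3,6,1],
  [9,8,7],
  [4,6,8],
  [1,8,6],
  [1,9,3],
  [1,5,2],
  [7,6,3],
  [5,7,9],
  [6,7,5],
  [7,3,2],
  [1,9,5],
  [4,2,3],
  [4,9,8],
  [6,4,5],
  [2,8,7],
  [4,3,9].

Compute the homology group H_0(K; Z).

H_0 = Z.

Take the total order 1 < 2 < 3 < 4 < 5 < 6 < 7 < 8 < 9 on the vertex set. Then K (dimension 2) consists of the simplices:

  0-simplices (9): [1], [2], [3], [4], [5], [6], [7], [8], [9]
  1-simplices (27): (27 of them)
  2-simplices (18): [1,2,5], [1,2,8], [1,3,6], [1,3,9], [1,5,9], [1,6,8], [2,3,4], [2,3,7], [2,4,5], [2,7,8], [3,4,9], [3,6,7], [4,5,6], [4,6,8], [4,8,9], [5,6,7], [5,7,9], [7,8,9]

Hence C_0 ≅ Z^9, C_1 ≅ Z^27, C_2 ≅ Z^18.

The boundary map ∂_1: C_1 → C_0 sends each edge [p,q] (with p < q) to q − p. For instance
  ∂[3,4] = [4] − [3].
As a 9×27 matrix over Z this has rank 8, with invariant factors (1,1,1,1,1,1,1,1).

The boundary map ∂_2: C_2 → C_1 acts by ∂[p,q,r] = [q,r] − [p,r] + [p,q]. For instance
  ∂[4,8,9] = [8,9] − [4,9] + [4,8],
  ∂[3,4,9] = [4,9] − [3,9] + [3,4].
The 27×18 boundary matrix has rank 17 and Smith normal form diag(1,1,1,1,1,1,1,1,1,1,1,1,1,1,1,1,1).

From H_k ≅ ker(∂_k) / im(∂_{k+1}) we obtain:

  H_0: rank C_0 − rank ∂_1 = 9 − 8 = 1, and the invariant factors of ∂_1 are all 1, so H_0 = Z.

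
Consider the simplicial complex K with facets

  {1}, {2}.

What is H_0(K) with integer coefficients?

H_0 ≅ Z^2.

Take the total order 1 < 2 on the vertex set. Then K (dimension 0) consists of the simplices:

  0-simplices (2): [1], [2]

so the chain groups are C_0 ≅ Z^2.

Now H_k = ker ∂_k / im ∂_{k+1}, so:

  H_0: rank C_0 − rank ∂_1 = 2 − 0 = 2, and there is no ∂_1, so H_0 = Z^2.

(K is a triangulation of a set of 2 points.)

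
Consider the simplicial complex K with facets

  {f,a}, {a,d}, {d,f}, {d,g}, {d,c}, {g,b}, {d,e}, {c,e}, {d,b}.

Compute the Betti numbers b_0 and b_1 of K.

b_0 = 1, b_1 = 3.

K has 7 vertices, 9 edges.
rank ∂_0 = 0, rank ∂_1 = 6 ⇒ b_0 = 7 − 0 − 6 = 1; all invariant factors of ∂_1 are 1 so no torsion. So H_0 ≅ Z.
rank ∂_1 = 6, rank ∂_2 = 0 ⇒ b_1 = 9 − 6 − 0 = 3. So H_1 ≅ Z^3.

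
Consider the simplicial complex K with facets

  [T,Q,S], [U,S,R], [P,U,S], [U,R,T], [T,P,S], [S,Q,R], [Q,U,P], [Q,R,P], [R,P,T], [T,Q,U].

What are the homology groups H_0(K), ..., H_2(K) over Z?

H_0 = Z,  H_1 = Z/2,  H_2 = 0.

Take the total order P < Q < R < S < T < U on the vertex set. Then K (dimension 2) consists of the simplices:

  0-simplices (6): P, Q, R, S, T, U
  1-simplices (15): PQ, PR, PS, PT, PU, QR, QS, QT, QU, RS, RT, RU, ST, SU, TU
  2-simplices (10): PQR, PQU, PRT, PST, PSU, QRS, QST, QTU, RSU, RTU

so the chain groups are C_0 ≅ Z^6, C_1 ≅ Z^15, C_2 ≅ Z^10.

∂_1: C_1 → C_0 sends each edge [p,q] (with p < q) to q − p.
The resulting 6×15 matrix has rank 5, and its Smith normal form has invariant factors (1,1,1,1,1).

Boundary ∂_2: C_2 → C_1 acts by ∂[p,q,r] = [q,r] − [p,r] + [p,q]. For instance
  ∂PST = ST − PT + PS,
  ∂PRT = RT − PT + PR.
As a 15×10 matrix over Z this has rank 10, with invariant factors (1,1,1,1,1,1,1,1,1,2).

Reading off H_k = ker ∂_k / im ∂_{k+1}:

  H_0: rank C_0 − rank ∂_1 = 6 − 5 = 1, and the invariant factors of ∂_1 are all 1, so H_0 = Z.
  H_1: rank ker ∂_1 − rank ∂_2 = (15 − 5) − 10 = 0, and ∂_2 has invariant factor 2 > 1, so H_1 = Z/2.
  H_2: rank ker ∂_2 − rank ∂_3 = (10 − 10) − 0 = 0, and there is no ∂_3, so H_2 = 0.

As a check, the Euler characteristic is 6 − 15 + 10 = 1, which agrees with 1 − 0 + 0 = 1.
(K is a triangulation of the real projective plane RP^2.)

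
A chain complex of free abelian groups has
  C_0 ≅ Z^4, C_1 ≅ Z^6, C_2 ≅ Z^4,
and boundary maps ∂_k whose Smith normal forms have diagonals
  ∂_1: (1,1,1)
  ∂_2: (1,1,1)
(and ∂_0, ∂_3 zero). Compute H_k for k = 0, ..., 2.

H_0 ≅ Z,  H_1 = 0,  H_2 ≅ Z.

H_0: b_0 = 4 − 0 − 3 = 1; torsion from ∂_1 factors > 1: none. So H_0 ≅ Z.
H_1: b_1 = 6 − 3 − 3 = 0; torsion from ∂_2 factors > 1: none. So H_1 ≅ 0.
H_2: b_2 = 4 − 3 − 0 = 1; torsion from ∂_3 factors > 1: none. So H_2 ≅ Z.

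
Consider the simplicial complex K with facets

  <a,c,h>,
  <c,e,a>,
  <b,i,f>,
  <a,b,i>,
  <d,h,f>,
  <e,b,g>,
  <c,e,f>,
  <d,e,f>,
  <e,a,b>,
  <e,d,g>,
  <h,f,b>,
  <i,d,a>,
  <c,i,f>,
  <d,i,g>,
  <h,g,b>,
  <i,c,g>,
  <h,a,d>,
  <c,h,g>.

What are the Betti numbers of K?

Take the total order a < b < c < d < e < f < g < h < i on the vertex set. Then K (dimension 2) consists of the simplices:

  0-simplices (9): a, b, c, d, e, f, g, h, i
  1-simplices (27): ab, ac, ad, ae, ah, ai, be, bf, bg, bh, bi, ce, cf, cg, ch, ci, de, df, dg, dh, di, ef, eg, fh, fi, gh, gi
  2-simplices (18): abe, abi, ace, ach, adh, adi, beg, bfh, bfi, bgh, cef, cfi, cgh, cgi, def, deg, dfh, dgi

giving chain groups C_0 ≅ Z^9, C_1 ≅ Z^27, C_2 ≅ Z^18.

Boundary ∂_1: C_1 → C_0 is given by ∂[p,q] = [q] − [p].
As a 9×27 matrix over Z this has rank 8, with invariant factors (1,1,1,1,1,1,1,1).

The boundary map ∂_2: C_2 → C_1 acts by ∂[p,q,r] = [q,r] − [p,r] + [p,q]. For instance
  ∂bfh = fh − bh + bf,
  ∂bfi = fi − bi + bf.
As a 27×18 matrix over Z this has rank 17, with invariant factors (1,1,1,1,1,1,1,1,1,1,1,1,1,1,1,1,1).

Reading off H_k = ker ∂_k / im ∂_{k+1}:

  H_0: rank C_0 − rank ∂_1 = 9 − 8 = 1, and the invariant factors of ∂_1 are all 1, so H_0 ≅ Z.
  H_1: rank ker ∂_1 − rank ∂_2 = (27 − 8) − 17 = 2, and the invariant factors of ∂_2 are all 1, so H_1 ≅ Z^2.
  H_2: rank ker ∂_2 − rank ∂_3 = (18 − 17) − 0 = 1, and there is no ∂_3, so H_2 ≅ Z.

Hence the Betti numbers are b_0 = 1, b_1 = 2, b_2 = 1.

b_0 = 1, b_1 = 2, b_2 = 1.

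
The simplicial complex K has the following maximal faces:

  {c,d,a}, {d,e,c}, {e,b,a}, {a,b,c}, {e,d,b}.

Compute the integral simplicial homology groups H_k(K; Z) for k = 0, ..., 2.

K has 5 vertices, 10 edges, 5 triangles.
rank ∂_0 = 0, rank ∂_1 = 4 ⇒ b_0 = 5 − 0 − 4 = 1; all invariant factors of ∂_1 are 1 so no torsion. So H_0 = Z.
rank ∂_1 = 4, rank ∂_2 = 5 ⇒ b_1 = 10 − 4 − 5 = 1; all invariant factors of ∂_2 are 1 so no torsion. So H_1 = Z.
rank ∂_2 = 5, rank ∂_3 = 0 ⇒ b_2 = 5 − 5 − 0 = 0. So H_2 = 0.

H_0 = Z,  H_1 = Z,  H_2 = 0.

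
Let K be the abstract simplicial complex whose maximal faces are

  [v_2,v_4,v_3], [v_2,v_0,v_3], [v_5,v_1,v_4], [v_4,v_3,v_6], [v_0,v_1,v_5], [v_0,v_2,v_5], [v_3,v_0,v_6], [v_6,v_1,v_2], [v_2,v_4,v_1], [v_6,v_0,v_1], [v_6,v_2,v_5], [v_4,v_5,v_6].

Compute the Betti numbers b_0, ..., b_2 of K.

Fix the vertex order v_0 < v_1 < v_2 < v_3 < v_4 < v_5 < v_6 and write every simplex with vertices in increasing order. Then dim K = 2 and the simplices of K are:

  0-simplices (7): [v_0], [v_1], [v_2], [v_3], [v_4], [v_5], [v_6]
  1-simplices (18): (18 of them)
  2-simplices (12): (12 of them)

Hence C_0 ≅ Z^7, C_1 ≅ Z^18, C_2 ≅ Z^12.

The boundary map ∂_1: C_1 → C_0 maps an edge to its endpoints' difference, ∂[p,q] = q − p. For instance
  ∂[v_5,v_6] = [v_6] − [v_5].
The 7×18 boundary matrix has rank 6 and Smith normal form diag(1,1,1,1,1,1).

∂_2: C_2 → C_1 maps a triangle to the signed sum of its edges. For instance
  ∂[v_0,v_3,v_6] = [v_3,v_6] − [v_0,v_6] + [v_0,v_3],
  ∂[v_2,v_5,v_6] = [v_5,v_6] − [v_2,v_6] + [v_2,v_5].
This gives a 18×12 integer matrix of rank 12; reducing to Smith normal form yields diagonal entries (1,1,1,1,1,1,1,1,1,1,1,2).

From H_k ≅ ker(∂_k) / im(∂_{k+1}) we obtain:

  H_0: rank C_0 − rank ∂_1 = 7 − 6 = 1, and the invariant factors of ∂_1 are all 1, so H_0 = Z.
  H_1: rank ker ∂_1 − rank ∂_2 = (18 − 6) − 12 = 0, and ∂_2 has invariant factor 2 > 1, so H_1 = Z/2.
  H_2: rank ker ∂_2 − rank ∂_3 = (12 − 12) − 0 = 0, and there is no ∂_3, so H_2 = 0.

As a check, the Euler characteristic is 7 − 18 + 12 = 1, which agrees with 1 − 0 + 0 = 1.

Hence the Betti numbers are b_0 = 1, b_1 = 0, b_2 = 0.

b_0 = 1, b_1 = 0, b_2 = 0.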